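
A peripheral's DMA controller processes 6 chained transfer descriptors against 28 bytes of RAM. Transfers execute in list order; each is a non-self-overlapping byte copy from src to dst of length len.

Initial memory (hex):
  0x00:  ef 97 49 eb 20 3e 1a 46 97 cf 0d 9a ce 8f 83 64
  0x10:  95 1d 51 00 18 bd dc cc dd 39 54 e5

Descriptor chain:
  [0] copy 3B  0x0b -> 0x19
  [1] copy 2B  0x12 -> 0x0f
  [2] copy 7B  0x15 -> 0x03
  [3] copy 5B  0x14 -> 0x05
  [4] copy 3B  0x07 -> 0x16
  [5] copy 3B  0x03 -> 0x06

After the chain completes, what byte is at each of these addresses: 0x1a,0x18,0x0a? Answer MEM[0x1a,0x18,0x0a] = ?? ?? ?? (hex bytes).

MEM[0x1a,0x18,0x0a] = ce dd 0d

#0 dst[0x19+3] := {0x9a,0xce,0x8f}
#1 dst[0x0f+2] := {0x51,0x00}
#2 dst[0x03+7] := {0xbd,0xdc,0xcc,0xdd,0x9a,0xce,0x8f}
#3 dst[0x05+5] := {0x18,0xbd,0xdc,0xcc,0xdd}
#4 dst[0x16+3] := {0xdc,0xcc,0xdd}
#5 dst[0x06+3] := {0xbd,0xdc,0x18}
query mem[0x1a]=0xce, mem[0x18]=0xdd, mem[0x0a]=0x0d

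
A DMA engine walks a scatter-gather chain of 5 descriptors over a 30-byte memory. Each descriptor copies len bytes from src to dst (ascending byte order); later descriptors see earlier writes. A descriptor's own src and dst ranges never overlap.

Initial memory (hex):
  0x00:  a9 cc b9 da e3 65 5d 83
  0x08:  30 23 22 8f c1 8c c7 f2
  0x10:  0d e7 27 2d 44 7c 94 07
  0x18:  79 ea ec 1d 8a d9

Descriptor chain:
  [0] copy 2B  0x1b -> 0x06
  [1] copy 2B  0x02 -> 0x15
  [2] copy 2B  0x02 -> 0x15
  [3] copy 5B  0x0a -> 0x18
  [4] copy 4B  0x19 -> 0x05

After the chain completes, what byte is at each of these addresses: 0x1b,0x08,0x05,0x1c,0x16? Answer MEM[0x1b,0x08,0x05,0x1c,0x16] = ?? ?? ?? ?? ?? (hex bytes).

  after D0: wrote 2B at 0x06 = 1d8a
  after D1: wrote 2B at 0x15 = b9da
  after D2: wrote 2B at 0x15 = b9da
  after D3: wrote 5B at 0x18 = 228fc18cc7
  after D4: wrote 4B at 0x05 = 8fc18cc7
query mem[0x1b]=0x8c, mem[0x08]=0xc7, mem[0x05]=0x8f, mem[0x1c]=0xc7, mem[0x16]=0xda

MEM[0x1b,0x08,0x05,0x1c,0x16] = 8c c7 8f c7 da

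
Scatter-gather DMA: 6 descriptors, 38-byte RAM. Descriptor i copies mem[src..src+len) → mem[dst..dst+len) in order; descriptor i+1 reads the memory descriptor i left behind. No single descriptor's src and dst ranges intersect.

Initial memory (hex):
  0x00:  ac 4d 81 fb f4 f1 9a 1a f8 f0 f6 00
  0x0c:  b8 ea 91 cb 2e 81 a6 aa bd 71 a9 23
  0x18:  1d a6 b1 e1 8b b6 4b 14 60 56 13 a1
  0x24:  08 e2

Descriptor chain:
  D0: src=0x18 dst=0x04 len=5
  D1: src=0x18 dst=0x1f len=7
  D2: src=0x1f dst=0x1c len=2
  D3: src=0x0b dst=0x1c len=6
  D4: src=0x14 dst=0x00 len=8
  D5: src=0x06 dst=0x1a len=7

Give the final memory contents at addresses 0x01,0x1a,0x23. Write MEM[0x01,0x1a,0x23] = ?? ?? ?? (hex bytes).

MEM[0x01,0x1a,0x23] = 71 b1 8b

[0] 0x18->0x04 len=5 : 1d a6 b1 e1 8b
[1] 0x18->0x1f len=7 : 1d a6 b1 e1 8b b6 4b
[2] 0x1f->0x1c len=2 : 1d a6
[3] 0x0b->0x1c len=6 : 00 b8 ea 91 cb 2e
[4] 0x14->0x00 len=8 : bd 71 a9 23 1d a6 b1 e1
[5] 0x06->0x1a len=7 : b1 e1 8b f0 f6 00 b8
query mem[0x01]=0x71, mem[0x1a]=0xb1, mem[0x23]=0x8b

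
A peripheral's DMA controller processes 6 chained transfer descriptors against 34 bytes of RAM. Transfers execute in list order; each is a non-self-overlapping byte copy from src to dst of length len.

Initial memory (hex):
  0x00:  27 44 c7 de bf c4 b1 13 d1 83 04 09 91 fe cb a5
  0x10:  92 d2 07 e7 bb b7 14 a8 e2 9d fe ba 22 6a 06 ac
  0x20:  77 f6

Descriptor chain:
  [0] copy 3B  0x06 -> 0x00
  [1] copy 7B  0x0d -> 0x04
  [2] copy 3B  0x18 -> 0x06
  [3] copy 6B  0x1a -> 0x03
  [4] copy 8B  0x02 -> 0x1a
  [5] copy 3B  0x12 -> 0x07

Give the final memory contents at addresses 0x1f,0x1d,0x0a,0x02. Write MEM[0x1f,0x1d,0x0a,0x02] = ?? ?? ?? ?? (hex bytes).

MEM[0x1f,0x1d,0x0a,0x02] = 06 22 e7 d1

D0: mem[0x00..0x02] <- [b1 13 d1]
D1: mem[0x04..0x0a] <- [fe cb a5 92 d2 07 e7]
D2: mem[0x06..0x08] <- [e2 9d fe]
D3: mem[0x03..0x08] <- [fe ba 22 6a 06 ac]
D4: mem[0x1a..0x21] <- [d1 fe ba 22 6a 06 ac 07]
D5: mem[0x07..0x09] <- [07 e7 bb]
query mem[0x1f]=0x06, mem[0x1d]=0x22, mem[0x0a]=0xe7, mem[0x02]=0xd1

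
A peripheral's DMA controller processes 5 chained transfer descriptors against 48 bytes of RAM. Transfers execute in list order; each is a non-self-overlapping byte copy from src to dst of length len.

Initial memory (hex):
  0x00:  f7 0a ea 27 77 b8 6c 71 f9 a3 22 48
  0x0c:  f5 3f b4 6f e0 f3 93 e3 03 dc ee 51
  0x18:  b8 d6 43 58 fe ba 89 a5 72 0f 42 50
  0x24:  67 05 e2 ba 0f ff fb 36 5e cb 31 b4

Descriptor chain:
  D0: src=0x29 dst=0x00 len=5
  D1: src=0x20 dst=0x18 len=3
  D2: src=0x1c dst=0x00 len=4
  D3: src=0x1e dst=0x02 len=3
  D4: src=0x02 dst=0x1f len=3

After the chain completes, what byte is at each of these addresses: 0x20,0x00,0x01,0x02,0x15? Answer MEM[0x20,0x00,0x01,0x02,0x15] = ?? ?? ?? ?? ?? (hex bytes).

#0 dst[0x00+5] := {0xff,0xfb,0x36,0x5e,0xcb}
#1 dst[0x18+3] := {0x72,0x0f,0x42}
#2 dst[0x00+4] := {0xfe,0xba,0x89,0xa5}
#3 dst[0x02+3] := {0x89,0xa5,0x72}
#4 dst[0x1f+3] := {0x89,0xa5,0x72}
query mem[0x20]=0xa5, mem[0x00]=0xfe, mem[0x01]=0xba, mem[0x02]=0x89, mem[0x15]=0xdc

MEM[0x20,0x00,0x01,0x02,0x15] = a5 fe ba 89 dc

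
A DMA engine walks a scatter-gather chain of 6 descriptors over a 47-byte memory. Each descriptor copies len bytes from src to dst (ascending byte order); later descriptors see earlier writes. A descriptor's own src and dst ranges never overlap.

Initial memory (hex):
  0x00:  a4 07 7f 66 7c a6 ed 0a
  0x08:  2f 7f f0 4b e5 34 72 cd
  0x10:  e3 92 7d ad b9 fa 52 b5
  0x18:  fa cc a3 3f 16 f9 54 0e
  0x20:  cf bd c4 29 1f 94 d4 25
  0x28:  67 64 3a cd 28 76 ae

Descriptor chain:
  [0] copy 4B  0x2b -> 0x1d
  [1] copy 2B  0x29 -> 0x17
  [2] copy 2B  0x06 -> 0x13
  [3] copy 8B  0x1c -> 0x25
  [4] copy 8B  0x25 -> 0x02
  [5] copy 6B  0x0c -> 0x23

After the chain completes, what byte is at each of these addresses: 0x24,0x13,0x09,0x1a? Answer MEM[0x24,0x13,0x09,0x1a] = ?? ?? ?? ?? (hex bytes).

#0 dst[0x1d+4] := {0xcd,0x28,0x76,0xae}
#1 dst[0x17+2] := {0x64,0x3a}
#2 dst[0x13+2] := {0xed,0x0a}
#3 dst[0x25+8] := {0x16,0xcd,0x28,0x76,0xae,0xbd,0xc4,0x29}
#4 dst[0x02+8] := {0x16,0xcd,0x28,0x76,0xae,0xbd,0xc4,0x29}
#5 dst[0x23+6] := {0xe5,0x34,0x72,0xcd,0xe3,0x92}
query mem[0x24]=0x34, mem[0x13]=0xed, mem[0x09]=0x29, mem[0x1a]=0xa3

MEM[0x24,0x13,0x09,0x1a] = 34 ed 29 a3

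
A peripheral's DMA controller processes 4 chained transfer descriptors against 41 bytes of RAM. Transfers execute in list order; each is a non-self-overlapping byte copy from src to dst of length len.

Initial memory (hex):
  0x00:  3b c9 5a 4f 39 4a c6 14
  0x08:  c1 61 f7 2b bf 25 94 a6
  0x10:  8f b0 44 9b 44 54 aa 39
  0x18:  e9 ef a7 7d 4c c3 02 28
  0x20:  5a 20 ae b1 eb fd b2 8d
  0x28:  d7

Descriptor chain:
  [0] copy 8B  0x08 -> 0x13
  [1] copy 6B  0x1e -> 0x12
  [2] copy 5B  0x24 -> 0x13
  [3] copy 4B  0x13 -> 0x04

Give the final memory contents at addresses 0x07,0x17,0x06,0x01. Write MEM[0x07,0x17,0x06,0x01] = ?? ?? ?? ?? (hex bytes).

D0: mem[0x13..0x1a] <- [c1 61 f7 2b bf 25 94 a6]
D1: mem[0x12..0x17] <- [02 28 5a 20 ae b1]
D2: mem[0x13..0x17] <- [eb fd b2 8d d7]
D3: mem[0x04..0x07] <- [eb fd b2 8d]
query mem[0x07]=0x8d, mem[0x17]=0xd7, mem[0x06]=0xb2, mem[0x01]=0xc9

MEM[0x07,0x17,0x06,0x01] = 8d d7 b2 c9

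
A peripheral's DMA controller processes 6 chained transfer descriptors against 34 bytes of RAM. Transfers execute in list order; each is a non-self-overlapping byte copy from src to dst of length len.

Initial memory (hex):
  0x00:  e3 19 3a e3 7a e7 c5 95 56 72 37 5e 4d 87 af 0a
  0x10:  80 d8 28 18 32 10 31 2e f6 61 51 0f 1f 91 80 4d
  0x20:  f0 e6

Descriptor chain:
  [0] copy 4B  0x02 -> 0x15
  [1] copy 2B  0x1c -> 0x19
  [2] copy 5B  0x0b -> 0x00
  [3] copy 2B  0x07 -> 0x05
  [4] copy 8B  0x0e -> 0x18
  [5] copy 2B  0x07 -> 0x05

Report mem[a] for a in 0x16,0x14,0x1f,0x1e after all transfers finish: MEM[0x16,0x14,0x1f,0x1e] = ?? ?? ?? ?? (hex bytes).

#0 dst[0x15+4] := {0x3a,0xe3,0x7a,0xe7}
#1 dst[0x19+2] := {0x1f,0x91}
#2 dst[0x00+5] := {0x5e,0x4d,0x87,0xaf,0x0a}
#3 dst[0x05+2] := {0x95,0x56}
#4 dst[0x18+8] := {0xaf,0x0a,0x80,0xd8,0x28,0x18,0x32,0x3a}
#5 dst[0x05+2] := {0x95,0x56}
query mem[0x16]=0xe3, mem[0x14]=0x32, mem[0x1f]=0x3a, mem[0x1e]=0x32

MEM[0x16,0x14,0x1f,0x1e] = e3 32 3a 32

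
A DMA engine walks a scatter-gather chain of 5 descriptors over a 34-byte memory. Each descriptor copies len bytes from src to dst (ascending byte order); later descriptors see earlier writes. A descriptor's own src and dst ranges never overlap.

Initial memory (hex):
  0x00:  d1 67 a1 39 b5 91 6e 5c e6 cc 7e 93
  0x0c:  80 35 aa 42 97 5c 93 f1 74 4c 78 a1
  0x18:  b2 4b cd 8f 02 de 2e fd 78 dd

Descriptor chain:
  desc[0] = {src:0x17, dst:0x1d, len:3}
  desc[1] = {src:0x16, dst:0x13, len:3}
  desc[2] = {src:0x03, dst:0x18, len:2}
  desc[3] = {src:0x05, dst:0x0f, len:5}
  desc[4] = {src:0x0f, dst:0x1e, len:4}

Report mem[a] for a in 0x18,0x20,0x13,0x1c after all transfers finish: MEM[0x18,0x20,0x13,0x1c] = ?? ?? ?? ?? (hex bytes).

MEM[0x18,0x20,0x13,0x1c] = 39 5c cc 02

D0: mem[0x1d..0x1f] <- [a1 b2 4b]
D1: mem[0x13..0x15] <- [78 a1 b2]
D2: mem[0x18..0x19] <- [39 b5]
D3: mem[0x0f..0x13] <- [91 6e 5c e6 cc]
D4: mem[0x1e..0x21] <- [91 6e 5c e6]
query mem[0x18]=0x39, mem[0x20]=0x5c, mem[0x13]=0xcc, mem[0x1c]=0x02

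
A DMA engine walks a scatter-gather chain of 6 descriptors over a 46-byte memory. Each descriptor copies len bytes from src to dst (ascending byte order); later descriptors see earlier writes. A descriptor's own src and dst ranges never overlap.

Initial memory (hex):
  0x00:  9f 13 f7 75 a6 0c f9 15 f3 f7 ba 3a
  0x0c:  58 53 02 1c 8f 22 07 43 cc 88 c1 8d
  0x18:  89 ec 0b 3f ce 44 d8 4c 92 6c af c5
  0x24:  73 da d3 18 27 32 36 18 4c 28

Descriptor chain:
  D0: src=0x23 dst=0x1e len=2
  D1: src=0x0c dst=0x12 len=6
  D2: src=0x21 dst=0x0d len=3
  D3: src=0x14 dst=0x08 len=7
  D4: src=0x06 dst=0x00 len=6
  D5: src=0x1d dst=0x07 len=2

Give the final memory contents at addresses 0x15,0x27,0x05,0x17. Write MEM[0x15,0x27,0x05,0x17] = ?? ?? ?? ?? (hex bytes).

MEM[0x15,0x27,0x05,0x17] = 1c 18 22 22

  after D0: wrote 2B at 0x1e = c573
  after D1: wrote 6B at 0x12 = 5853021c8f22
  after D2: wrote 3B at 0x0d = 6cafc5
  after D3: wrote 7B at 0x08 = 021c8f2289ec0b
  after D4: wrote 6B at 0x00 = f915021c8f22
  after D5: wrote 2B at 0x07 = 44c5
query mem[0x15]=0x1c, mem[0x27]=0x18, mem[0x05]=0x22, mem[0x17]=0x22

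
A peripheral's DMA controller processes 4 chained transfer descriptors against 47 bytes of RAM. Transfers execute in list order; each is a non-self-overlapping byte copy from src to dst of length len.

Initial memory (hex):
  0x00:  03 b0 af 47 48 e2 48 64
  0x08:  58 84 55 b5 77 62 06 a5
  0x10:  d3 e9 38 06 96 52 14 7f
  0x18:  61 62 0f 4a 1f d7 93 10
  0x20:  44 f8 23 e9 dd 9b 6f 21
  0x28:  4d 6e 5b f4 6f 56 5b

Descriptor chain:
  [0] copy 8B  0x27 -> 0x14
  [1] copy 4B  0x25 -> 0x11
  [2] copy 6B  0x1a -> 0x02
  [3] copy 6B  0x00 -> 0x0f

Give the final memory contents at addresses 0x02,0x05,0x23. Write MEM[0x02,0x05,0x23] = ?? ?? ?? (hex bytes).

MEM[0x02,0x05,0x23] = 56 d7 e9

D0: mem[0x14..0x1b] <- [21 4d 6e 5b f4 6f 56 5b]
D1: mem[0x11..0x14] <- [9b 6f 21 4d]
D2: mem[0x02..0x07] <- [56 5b 1f d7 93 10]
D3: mem[0x0f..0x14] <- [03 b0 56 5b 1f d7]
query mem[0x02]=0x56, mem[0x05]=0xd7, mem[0x23]=0xe9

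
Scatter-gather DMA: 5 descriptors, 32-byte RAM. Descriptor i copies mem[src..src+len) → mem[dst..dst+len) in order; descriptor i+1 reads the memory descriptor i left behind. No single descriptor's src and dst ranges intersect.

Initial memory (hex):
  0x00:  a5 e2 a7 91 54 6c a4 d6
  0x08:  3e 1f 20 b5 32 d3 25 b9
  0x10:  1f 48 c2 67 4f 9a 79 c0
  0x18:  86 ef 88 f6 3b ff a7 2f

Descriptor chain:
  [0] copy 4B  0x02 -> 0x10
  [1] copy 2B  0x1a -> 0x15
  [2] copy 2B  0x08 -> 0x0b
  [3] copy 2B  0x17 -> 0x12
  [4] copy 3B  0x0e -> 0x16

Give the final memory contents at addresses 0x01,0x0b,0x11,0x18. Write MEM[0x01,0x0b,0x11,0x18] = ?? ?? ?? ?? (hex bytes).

MEM[0x01,0x0b,0x11,0x18] = e2 3e 91 a7

#0 dst[0x10+4] := {0xa7,0x91,0x54,0x6c}
#1 dst[0x15+2] := {0x88,0xf6}
#2 dst[0x0b+2] := {0x3e,0x1f}
#3 dst[0x12+2] := {0xc0,0x86}
#4 dst[0x16+3] := {0x25,0xb9,0xa7}
query mem[0x01]=0xe2, mem[0x0b]=0x3e, mem[0x11]=0x91, mem[0x18]=0xa7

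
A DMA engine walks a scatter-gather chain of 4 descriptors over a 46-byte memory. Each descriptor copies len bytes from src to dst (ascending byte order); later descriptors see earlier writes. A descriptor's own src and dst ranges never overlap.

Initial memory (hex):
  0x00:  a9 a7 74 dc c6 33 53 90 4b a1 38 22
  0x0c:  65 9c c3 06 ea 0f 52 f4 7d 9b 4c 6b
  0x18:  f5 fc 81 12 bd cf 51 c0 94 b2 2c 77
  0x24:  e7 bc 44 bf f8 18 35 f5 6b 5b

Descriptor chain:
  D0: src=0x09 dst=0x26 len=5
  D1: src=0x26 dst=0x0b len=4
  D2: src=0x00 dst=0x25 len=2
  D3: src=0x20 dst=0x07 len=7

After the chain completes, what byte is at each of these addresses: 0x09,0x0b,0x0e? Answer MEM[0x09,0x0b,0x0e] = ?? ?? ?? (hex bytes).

MEM[0x09,0x0b,0x0e] = 2c e7 65

  after D0: wrote 5B at 0x26 = a13822659c
  after D1: wrote 4B at 0x0b = a1382265
  after D2: wrote 2B at 0x25 = a9a7
  after D3: wrote 7B at 0x07 = 94b22c77e7a9a7
query mem[0x09]=0x2c, mem[0x0b]=0xe7, mem[0x0e]=0x65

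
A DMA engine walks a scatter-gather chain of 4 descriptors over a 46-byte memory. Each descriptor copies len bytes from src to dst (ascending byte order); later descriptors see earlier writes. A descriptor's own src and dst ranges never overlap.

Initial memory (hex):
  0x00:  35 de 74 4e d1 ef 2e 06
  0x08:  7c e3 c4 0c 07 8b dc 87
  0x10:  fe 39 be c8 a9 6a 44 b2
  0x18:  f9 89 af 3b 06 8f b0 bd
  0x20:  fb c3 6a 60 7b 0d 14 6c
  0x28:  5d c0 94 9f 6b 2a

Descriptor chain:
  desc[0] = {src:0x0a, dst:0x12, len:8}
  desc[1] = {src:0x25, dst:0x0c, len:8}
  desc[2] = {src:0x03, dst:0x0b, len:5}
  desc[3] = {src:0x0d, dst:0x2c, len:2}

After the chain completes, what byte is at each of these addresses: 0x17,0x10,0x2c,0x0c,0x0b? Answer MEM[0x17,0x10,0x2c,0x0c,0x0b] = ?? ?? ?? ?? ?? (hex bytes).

MEM[0x17,0x10,0x2c,0x0c,0x0b] = 87 c0 ef d1 4e

  after D0: wrote 8B at 0x12 = c40c078bdc87fe39
  after D1: wrote 8B at 0x0c = 0d146c5dc0949f6b
  after D2: wrote 5B at 0x0b = 4ed1ef2e06
  after D3: wrote 2B at 0x2c = ef2e
query mem[0x17]=0x87, mem[0x10]=0xc0, mem[0x2c]=0xef, mem[0x0c]=0xd1, mem[0x0b]=0x4e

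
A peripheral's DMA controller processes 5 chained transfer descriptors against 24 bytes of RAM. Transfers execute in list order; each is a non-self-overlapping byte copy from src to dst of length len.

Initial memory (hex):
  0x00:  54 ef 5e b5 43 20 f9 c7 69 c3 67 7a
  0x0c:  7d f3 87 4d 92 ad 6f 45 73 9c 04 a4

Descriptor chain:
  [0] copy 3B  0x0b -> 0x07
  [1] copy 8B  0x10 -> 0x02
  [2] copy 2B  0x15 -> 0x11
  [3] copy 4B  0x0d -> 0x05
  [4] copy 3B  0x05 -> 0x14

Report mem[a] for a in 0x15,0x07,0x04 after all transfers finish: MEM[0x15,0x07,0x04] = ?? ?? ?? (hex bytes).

[0] 0x0b->0x07 len=3 : 7a 7d f3
[1] 0x10->0x02 len=8 : 92 ad 6f 45 73 9c 04 a4
[2] 0x15->0x11 len=2 : 9c 04
[3] 0x0d->0x05 len=4 : f3 87 4d 92
[4] 0x05->0x14 len=3 : f3 87 4d
query mem[0x15]=0x87, mem[0x07]=0x4d, mem[0x04]=0x6f

MEM[0x15,0x07,0x04] = 87 4d 6f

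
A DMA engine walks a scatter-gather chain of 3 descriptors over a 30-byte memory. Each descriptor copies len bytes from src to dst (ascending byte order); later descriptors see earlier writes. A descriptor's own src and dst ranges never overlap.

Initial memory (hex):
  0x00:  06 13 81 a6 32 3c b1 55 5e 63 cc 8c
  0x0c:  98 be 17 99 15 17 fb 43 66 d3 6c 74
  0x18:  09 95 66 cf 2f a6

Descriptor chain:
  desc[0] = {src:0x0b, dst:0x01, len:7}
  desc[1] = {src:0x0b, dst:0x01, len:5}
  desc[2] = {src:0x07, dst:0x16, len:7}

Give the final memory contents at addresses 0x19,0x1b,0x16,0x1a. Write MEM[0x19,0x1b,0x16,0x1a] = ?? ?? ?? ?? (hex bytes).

MEM[0x19,0x1b,0x16,0x1a] = cc 98 17 8c

D0: mem[0x01..0x07] <- [8c 98 be 17 99 15 17]
D1: mem[0x01..0x05] <- [8c 98 be 17 99]
D2: mem[0x16..0x1c] <- [17 5e 63 cc 8c 98 be]
query mem[0x19]=0xcc, mem[0x1b]=0x98, mem[0x16]=0x17, mem[0x1a]=0x8c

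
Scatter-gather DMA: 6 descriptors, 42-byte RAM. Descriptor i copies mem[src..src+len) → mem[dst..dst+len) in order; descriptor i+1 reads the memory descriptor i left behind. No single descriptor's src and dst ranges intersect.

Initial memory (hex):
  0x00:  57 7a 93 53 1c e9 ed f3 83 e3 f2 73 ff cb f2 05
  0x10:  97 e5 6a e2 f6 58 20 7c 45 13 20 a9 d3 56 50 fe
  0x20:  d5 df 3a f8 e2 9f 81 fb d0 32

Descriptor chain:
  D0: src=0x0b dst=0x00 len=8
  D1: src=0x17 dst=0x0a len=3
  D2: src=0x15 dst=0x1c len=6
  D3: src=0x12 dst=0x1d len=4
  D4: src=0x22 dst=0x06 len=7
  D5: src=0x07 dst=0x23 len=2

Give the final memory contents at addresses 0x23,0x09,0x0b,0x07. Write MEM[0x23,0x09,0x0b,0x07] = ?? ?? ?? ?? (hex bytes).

MEM[0x23,0x09,0x0b,0x07] = f8 9f fb f8

D0: mem[0x00..0x07] <- [73 ff cb f2 05 97 e5 6a]
D1: mem[0x0a..0x0c] <- [7c 45 13]
D2: mem[0x1c..0x21] <- [58 20 7c 45 13 20]
D3: mem[0x1d..0x20] <- [6a e2 f6 58]
D4: mem[0x06..0x0c] <- [3a f8 e2 9f 81 fb d0]
D5: mem[0x23..0x24] <- [f8 e2]
query mem[0x23]=0xf8, mem[0x09]=0x9f, mem[0x0b]=0xfb, mem[0x07]=0xf8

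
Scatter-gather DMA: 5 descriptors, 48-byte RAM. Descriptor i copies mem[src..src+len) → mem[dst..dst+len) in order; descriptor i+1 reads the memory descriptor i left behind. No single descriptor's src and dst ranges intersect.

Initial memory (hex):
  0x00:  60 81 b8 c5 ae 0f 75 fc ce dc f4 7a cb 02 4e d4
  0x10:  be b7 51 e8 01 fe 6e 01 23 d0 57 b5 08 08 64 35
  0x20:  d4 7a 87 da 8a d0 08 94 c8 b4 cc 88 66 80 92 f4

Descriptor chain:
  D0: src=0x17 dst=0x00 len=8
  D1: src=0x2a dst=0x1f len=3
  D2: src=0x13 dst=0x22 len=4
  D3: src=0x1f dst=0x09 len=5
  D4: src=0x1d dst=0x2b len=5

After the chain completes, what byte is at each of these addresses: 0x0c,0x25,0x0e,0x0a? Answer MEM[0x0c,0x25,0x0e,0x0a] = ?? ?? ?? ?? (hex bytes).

MEM[0x0c,0x25,0x0e,0x0a] = e8 6e 4e 88

#0 dst[0x00+8] := {0x01,0x23,0xd0,0x57,0xb5,0x08,0x08,0x64}
#1 dst[0x1f+3] := {0xcc,0x88,0x66}
#2 dst[0x22+4] := {0xe8,0x01,0xfe,0x6e}
#3 dst[0x09+5] := {0xcc,0x88,0x66,0xe8,0x01}
#4 dst[0x2b+5] := {0x08,0x64,0xcc,0x88,0x66}
query mem[0x0c]=0xe8, mem[0x25]=0x6e, mem[0x0e]=0x4e, mem[0x0a]=0x88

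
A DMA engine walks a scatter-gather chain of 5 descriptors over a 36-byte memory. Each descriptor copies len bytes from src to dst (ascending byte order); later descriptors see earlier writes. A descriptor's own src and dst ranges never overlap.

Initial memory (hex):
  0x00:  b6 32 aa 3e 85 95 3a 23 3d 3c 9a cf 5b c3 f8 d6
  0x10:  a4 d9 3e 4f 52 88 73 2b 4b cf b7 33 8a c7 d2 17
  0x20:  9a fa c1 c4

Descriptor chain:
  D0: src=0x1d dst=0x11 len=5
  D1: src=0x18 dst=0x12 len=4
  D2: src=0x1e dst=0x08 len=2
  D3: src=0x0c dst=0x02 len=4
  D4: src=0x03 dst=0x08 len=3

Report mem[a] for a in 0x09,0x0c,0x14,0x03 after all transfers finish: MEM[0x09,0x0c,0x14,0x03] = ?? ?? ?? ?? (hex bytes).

[0] 0x1d->0x11 len=5 : c7 d2 17 9a fa
[1] 0x18->0x12 len=4 : 4b cf b7 33
[2] 0x1e->0x08 len=2 : d2 17
[3] 0x0c->0x02 len=4 : 5b c3 f8 d6
[4] 0x03->0x08 len=3 : c3 f8 d6
query mem[0x09]=0xf8, mem[0x0c]=0x5b, mem[0x14]=0xb7, mem[0x03]=0xc3

MEM[0x09,0x0c,0x14,0x03] = f8 5b b7 c3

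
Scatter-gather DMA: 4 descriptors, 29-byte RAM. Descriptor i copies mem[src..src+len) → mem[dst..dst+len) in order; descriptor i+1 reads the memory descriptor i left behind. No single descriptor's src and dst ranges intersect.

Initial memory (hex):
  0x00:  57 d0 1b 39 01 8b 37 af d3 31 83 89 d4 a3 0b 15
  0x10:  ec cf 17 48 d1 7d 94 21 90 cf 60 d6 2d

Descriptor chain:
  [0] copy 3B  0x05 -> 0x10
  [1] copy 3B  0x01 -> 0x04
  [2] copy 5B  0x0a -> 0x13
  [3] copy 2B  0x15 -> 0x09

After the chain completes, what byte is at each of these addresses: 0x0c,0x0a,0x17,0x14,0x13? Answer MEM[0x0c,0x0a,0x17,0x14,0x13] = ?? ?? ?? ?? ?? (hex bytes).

#0 dst[0x10+3] := {0x8b,0x37,0xaf}
#1 dst[0x04+3] := {0xd0,0x1b,0x39}
#2 dst[0x13+5] := {0x83,0x89,0xd4,0xa3,0x0b}
#3 dst[0x09+2] := {0xd4,0xa3}
query mem[0x0c]=0xd4, mem[0x0a]=0xa3, mem[0x17]=0x0b, mem[0x14]=0x89, mem[0x13]=0x83

MEM[0x0c,0x0a,0x17,0x14,0x13] = d4 a3 0b 89 83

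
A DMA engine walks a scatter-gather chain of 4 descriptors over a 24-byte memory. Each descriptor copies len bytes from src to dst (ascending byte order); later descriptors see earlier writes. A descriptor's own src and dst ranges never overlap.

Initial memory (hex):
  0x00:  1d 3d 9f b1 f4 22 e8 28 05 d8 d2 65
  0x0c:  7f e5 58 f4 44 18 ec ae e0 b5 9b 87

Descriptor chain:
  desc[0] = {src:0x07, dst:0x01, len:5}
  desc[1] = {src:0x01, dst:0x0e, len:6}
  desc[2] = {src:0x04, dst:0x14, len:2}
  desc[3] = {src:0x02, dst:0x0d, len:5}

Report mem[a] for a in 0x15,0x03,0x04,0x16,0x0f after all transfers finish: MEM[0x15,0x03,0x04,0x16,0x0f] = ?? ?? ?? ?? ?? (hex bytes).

D0: mem[0x01..0x05] <- [28 05 d8 d2 65]
D1: mem[0x0e..0x13] <- [28 05 d8 d2 65 e8]
D2: mem[0x14..0x15] <- [d2 65]
D3: mem[0x0d..0x11] <- [05 d8 d2 65 e8]
query mem[0x15]=0x65, mem[0x03]=0xd8, mem[0x04]=0xd2, mem[0x16]=0x9b, mem[0x0f]=0xd2

MEM[0x15,0x03,0x04,0x16,0x0f] = 65 d8 d2 9b d2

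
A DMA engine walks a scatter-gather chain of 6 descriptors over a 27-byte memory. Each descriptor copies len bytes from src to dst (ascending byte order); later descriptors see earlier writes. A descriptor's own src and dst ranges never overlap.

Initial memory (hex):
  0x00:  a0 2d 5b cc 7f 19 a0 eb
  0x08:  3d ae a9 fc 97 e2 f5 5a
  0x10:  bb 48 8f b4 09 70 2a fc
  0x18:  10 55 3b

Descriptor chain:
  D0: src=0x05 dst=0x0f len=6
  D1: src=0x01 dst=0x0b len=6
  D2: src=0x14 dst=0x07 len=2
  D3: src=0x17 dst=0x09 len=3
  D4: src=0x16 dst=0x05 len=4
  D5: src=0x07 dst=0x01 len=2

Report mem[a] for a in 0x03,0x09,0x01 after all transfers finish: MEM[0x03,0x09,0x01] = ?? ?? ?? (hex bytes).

MEM[0x03,0x09,0x01] = cc fc 10

#0 dst[0x0f+6] := {0x19,0xa0,0xeb,0x3d,0xae,0xa9}
#1 dst[0x0b+6] := {0x2d,0x5b,0xcc,0x7f,0x19,0xa0}
#2 dst[0x07+2] := {0xa9,0x70}
#3 dst[0x09+3] := {0xfc,0x10,0x55}
#4 dst[0x05+4] := {0x2a,0xfc,0x10,0x55}
#5 dst[0x01+2] := {0x10,0x55}
query mem[0x03]=0xcc, mem[0x09]=0xfc, mem[0x01]=0x10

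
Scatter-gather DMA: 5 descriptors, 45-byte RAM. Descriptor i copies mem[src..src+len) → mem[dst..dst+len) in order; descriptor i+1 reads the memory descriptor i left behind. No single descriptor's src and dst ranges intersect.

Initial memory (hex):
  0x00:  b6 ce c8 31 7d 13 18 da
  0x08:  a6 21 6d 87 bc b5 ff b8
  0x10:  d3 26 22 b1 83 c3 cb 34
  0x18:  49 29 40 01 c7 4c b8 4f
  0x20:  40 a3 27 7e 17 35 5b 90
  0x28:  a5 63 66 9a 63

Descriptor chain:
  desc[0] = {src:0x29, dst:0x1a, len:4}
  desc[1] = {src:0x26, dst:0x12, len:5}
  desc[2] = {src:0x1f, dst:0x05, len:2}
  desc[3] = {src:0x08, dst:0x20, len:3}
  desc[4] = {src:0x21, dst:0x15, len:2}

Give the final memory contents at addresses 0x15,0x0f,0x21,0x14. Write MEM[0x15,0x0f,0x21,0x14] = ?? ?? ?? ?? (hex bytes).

#0 dst[0x1a+4] := {0x63,0x66,0x9a,0x63}
#1 dst[0x12+5] := {0x5b,0x90,0xa5,0x63,0x66}
#2 dst[0x05+2] := {0x4f,0x40}
#3 dst[0x20+3] := {0xa6,0x21,0x6d}
#4 dst[0x15+2] := {0x21,0x6d}
query mem[0x15]=0x21, mem[0x0f]=0xb8, mem[0x21]=0x21, mem[0x14]=0xa5

MEM[0x15,0x0f,0x21,0x14] = 21 b8 21 a5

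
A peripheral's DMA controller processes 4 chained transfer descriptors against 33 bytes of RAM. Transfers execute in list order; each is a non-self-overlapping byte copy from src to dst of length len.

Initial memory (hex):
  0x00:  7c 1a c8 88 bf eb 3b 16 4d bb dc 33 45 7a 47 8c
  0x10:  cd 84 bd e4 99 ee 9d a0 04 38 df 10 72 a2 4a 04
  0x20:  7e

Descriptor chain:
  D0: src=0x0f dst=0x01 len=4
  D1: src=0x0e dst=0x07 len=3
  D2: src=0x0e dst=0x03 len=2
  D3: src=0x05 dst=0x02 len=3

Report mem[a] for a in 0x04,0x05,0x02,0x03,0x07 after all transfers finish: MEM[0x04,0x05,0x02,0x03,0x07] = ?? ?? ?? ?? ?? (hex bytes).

#0 dst[0x01+4] := {0x8c,0xcd,0x84,0xbd}
#1 dst[0x07+3] := {0x47,0x8c,0xcd}
#2 dst[0x03+2] := {0x47,0x8c}
#3 dst[0x02+3] := {0xeb,0x3b,0x47}
query mem[0x04]=0x47, mem[0x05]=0xeb, mem[0x02]=0xeb, mem[0x03]=0x3b, mem[0x07]=0x47

MEM[0x04,0x05,0x02,0x03,0x07] = 47 eb eb 3b 47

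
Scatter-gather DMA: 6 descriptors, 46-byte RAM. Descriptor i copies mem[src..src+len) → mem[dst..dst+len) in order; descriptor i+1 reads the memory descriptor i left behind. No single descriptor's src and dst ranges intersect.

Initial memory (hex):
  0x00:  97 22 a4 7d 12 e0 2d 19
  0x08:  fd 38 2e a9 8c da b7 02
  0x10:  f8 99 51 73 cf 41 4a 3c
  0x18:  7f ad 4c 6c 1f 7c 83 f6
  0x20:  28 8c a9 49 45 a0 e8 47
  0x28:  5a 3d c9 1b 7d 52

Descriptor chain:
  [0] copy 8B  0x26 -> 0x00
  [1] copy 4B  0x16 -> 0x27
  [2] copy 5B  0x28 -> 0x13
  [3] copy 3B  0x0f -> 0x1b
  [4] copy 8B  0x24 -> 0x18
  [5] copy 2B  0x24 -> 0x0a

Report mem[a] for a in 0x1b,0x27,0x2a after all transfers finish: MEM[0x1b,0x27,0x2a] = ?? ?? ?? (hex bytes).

MEM[0x1b,0x27,0x2a] = 4a 4a ad

[0] 0x26->0x00 len=8 : e8 47 5a 3d c9 1b 7d 52
[1] 0x16->0x27 len=4 : 4a 3c 7f ad
[2] 0x28->0x13 len=5 : 3c 7f ad 1b 7d
[3] 0x0f->0x1b len=3 : 02 f8 99
[4] 0x24->0x18 len=8 : 45 a0 e8 4a 3c 7f ad 1b
[5] 0x24->0x0a len=2 : 45 a0
query mem[0x1b]=0x4a, mem[0x27]=0x4a, mem[0x2a]=0xad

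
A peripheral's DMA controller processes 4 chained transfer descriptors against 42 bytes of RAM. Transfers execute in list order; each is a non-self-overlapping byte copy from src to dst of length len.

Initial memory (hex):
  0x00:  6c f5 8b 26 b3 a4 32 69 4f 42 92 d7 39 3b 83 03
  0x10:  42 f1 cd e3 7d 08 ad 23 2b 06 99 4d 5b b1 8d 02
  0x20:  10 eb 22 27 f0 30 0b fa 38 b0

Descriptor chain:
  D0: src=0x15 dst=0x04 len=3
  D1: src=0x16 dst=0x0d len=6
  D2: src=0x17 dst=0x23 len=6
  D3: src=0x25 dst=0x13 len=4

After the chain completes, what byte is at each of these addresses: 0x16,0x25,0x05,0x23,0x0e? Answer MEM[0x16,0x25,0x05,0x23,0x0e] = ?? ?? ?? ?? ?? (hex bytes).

MEM[0x16,0x25,0x05,0x23,0x0e] = 5b 06 ad 23 23

  after D0: wrote 3B at 0x04 = 08ad23
  after D1: wrote 6B at 0x0d = ad232b06994d
  after D2: wrote 6B at 0x23 = 232b06994d5b
  after D3: wrote 4B at 0x13 = 06994d5b
query mem[0x16]=0x5b, mem[0x25]=0x06, mem[0x05]=0xad, mem[0x23]=0x23, mem[0x0e]=0x23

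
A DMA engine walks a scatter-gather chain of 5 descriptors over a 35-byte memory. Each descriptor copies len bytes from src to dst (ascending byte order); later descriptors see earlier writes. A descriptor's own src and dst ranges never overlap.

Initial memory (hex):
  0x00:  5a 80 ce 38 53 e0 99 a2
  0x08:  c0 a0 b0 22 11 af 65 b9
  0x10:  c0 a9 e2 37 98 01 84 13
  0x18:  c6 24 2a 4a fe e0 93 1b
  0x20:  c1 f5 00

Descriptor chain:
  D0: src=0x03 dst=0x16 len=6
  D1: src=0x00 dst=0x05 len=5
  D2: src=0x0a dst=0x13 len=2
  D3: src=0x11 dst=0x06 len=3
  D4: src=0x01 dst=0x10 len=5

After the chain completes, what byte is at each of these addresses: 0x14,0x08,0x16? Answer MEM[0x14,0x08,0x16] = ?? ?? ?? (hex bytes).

MEM[0x14,0x08,0x16] = 5a b0 38

#0 dst[0x16+6] := {0x38,0x53,0xe0,0x99,0xa2,0xc0}
#1 dst[0x05+5] := {0x5a,0x80,0xce,0x38,0x53}
#2 dst[0x13+2] := {0xb0,0x22}
#3 dst[0x06+3] := {0xa9,0xe2,0xb0}
#4 dst[0x10+5] := {0x80,0xce,0x38,0x53,0x5a}
query mem[0x14]=0x5a, mem[0x08]=0xb0, mem[0x16]=0x38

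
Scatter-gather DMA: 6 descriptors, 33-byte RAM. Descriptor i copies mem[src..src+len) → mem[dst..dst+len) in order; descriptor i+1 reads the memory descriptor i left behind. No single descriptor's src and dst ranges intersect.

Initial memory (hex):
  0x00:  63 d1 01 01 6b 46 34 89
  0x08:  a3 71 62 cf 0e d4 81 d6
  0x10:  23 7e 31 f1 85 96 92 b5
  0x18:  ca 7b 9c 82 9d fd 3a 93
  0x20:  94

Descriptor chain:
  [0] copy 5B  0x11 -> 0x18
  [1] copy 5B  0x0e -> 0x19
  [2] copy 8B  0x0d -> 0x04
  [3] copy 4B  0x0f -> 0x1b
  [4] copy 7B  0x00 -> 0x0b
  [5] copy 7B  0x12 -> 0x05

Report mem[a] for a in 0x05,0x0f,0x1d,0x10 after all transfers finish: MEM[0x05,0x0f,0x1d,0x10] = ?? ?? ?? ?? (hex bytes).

MEM[0x05,0x0f,0x1d,0x10] = 31 d4 7e 81

D0: mem[0x18..0x1c] <- [7e 31 f1 85 96]
D1: mem[0x19..0x1d] <- [81 d6 23 7e 31]
D2: mem[0x04..0x0b] <- [d4 81 d6 23 7e 31 f1 85]
D3: mem[0x1b..0x1e] <- [d6 23 7e 31]
D4: mem[0x0b..0x11] <- [63 d1 01 01 d4 81 d6]
D5: mem[0x05..0x0b] <- [31 f1 85 96 92 b5 7e]
query mem[0x05]=0x31, mem[0x0f]=0xd4, mem[0x1d]=0x7e, mem[0x10]=0x81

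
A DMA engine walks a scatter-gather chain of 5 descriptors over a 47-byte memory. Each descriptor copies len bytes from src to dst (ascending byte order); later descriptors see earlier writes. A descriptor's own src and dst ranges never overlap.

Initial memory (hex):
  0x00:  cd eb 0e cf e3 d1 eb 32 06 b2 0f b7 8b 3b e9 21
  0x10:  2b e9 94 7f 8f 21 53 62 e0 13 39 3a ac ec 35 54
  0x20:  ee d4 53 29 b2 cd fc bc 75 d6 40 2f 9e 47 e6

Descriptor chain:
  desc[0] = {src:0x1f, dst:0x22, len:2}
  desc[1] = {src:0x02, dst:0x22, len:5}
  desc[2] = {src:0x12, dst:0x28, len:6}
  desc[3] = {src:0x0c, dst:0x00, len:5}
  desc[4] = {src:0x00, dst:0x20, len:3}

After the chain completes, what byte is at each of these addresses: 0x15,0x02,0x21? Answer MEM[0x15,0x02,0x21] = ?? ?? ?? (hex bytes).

D0: mem[0x22..0x23] <- [54 ee]
D1: mem[0x22..0x26] <- [0e cf e3 d1 eb]
D2: mem[0x28..0x2d] <- [94 7f 8f 21 53 62]
D3: mem[0x00..0x04] <- [8b 3b e9 21 2b]
D4: mem[0x20..0x22] <- [8b 3b e9]
query mem[0x15]=0x21, mem[0x02]=0xe9, mem[0x21]=0x3b

MEM[0x15,0x02,0x21] = 21 e9 3b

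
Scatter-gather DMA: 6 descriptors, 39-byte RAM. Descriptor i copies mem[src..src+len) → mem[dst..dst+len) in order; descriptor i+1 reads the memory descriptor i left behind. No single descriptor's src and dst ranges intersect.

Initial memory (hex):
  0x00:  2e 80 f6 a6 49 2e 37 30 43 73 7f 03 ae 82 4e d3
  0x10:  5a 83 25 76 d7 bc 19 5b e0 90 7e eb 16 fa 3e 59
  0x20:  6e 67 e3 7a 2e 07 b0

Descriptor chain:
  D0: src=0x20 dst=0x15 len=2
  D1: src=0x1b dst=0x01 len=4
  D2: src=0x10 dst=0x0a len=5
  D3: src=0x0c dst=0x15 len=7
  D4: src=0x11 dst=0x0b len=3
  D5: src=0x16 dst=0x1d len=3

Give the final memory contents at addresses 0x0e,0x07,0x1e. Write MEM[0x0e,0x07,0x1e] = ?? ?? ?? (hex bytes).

D0: mem[0x15..0x16] <- [6e 67]
D1: mem[0x01..0x04] <- [eb 16 fa 3e]
D2: mem[0x0a..0x0e] <- [5a 83 25 76 d7]
D3: mem[0x15..0x1b] <- [25 76 d7 d3 5a 83 25]
D4: mem[0x0b..0x0d] <- [83 25 76]
D5: mem[0x1d..0x1f] <- [76 d7 d3]
query mem[0x0e]=0xd7, mem[0x07]=0x30, mem[0x1e]=0xd7

MEM[0x0e,0x07,0x1e] = d7 30 d7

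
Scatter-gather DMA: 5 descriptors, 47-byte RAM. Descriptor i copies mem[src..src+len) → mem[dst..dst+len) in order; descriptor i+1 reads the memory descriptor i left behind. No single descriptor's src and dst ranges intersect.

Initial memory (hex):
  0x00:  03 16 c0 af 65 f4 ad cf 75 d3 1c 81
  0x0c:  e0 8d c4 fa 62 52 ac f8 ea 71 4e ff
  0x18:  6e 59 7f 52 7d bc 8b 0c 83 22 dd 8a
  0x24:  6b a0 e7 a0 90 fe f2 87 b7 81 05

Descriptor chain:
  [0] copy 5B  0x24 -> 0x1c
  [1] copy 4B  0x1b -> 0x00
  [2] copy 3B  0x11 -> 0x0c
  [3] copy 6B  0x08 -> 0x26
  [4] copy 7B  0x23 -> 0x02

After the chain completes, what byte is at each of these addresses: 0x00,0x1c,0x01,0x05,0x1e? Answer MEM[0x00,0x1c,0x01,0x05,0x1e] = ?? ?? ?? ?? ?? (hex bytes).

  after D0: wrote 5B at 0x1c = 6ba0e7a090
  after D1: wrote 4B at 0x00 = 526ba0e7
  after D2: wrote 3B at 0x0c = 52acf8
  after D3: wrote 6B at 0x26 = 75d31c8152ac
  after D4: wrote 7B at 0x02 = 8a6ba075d31c81
query mem[0x00]=0x52, mem[0x1c]=0x6b, mem[0x01]=0x6b, mem[0x05]=0x75, mem[0x1e]=0xe7

MEM[0x00,0x1c,0x01,0x05,0x1e] = 52 6b 6b 75 e7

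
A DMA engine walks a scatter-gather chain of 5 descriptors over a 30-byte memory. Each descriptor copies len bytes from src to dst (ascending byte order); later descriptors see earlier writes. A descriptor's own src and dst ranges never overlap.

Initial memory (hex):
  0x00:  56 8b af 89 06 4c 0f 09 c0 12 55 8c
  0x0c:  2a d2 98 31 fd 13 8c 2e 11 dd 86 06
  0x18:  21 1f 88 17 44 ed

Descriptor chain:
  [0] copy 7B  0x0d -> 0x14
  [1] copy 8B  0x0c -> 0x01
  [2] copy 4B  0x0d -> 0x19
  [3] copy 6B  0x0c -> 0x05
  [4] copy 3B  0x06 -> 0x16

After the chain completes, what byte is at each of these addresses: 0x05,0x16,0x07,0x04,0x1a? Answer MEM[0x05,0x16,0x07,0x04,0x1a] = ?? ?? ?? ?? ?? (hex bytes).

MEM[0x05,0x16,0x07,0x04,0x1a] = 2a d2 98 31 98

  after D0: wrote 7B at 0x14 = d29831fd138c2e
  after D1: wrote 8B at 0x01 = 2ad29831fd138c2e
  after D2: wrote 4B at 0x19 = d29831fd
  after D3: wrote 6B at 0x05 = 2ad29831fd13
  after D4: wrote 3B at 0x16 = d29831
query mem[0x05]=0x2a, mem[0x16]=0xd2, mem[0x07]=0x98, mem[0x04]=0x31, mem[0x1a]=0x98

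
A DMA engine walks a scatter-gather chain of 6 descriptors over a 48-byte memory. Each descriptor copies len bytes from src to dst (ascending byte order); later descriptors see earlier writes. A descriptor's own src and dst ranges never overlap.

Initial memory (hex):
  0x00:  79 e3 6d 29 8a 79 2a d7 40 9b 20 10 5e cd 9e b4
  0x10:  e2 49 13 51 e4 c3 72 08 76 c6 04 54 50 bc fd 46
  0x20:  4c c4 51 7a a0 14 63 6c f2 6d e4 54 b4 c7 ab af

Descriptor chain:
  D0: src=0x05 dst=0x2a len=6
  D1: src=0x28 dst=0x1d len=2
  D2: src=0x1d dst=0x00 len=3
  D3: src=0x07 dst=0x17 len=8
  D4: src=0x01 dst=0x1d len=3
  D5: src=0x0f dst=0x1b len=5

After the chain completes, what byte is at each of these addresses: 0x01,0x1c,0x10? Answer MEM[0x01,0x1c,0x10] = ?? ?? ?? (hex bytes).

D0: mem[0x2a..0x2f] <- [79 2a d7 40 9b 20]
D1: mem[0x1d..0x1e] <- [f2 6d]
D2: mem[0x00..0x02] <- [f2 6d 46]
D3: mem[0x17..0x1e] <- [d7 40 9b 20 10 5e cd 9e]
D4: mem[0x1d..0x1f] <- [6d 46 29]
D5: mem[0x1b..0x1f] <- [b4 e2 49 13 51]
query mem[0x01]=0x6d, mem[0x1c]=0xe2, mem[0x10]=0xe2

MEM[0x01,0x1c,0x10] = 6d e2 e2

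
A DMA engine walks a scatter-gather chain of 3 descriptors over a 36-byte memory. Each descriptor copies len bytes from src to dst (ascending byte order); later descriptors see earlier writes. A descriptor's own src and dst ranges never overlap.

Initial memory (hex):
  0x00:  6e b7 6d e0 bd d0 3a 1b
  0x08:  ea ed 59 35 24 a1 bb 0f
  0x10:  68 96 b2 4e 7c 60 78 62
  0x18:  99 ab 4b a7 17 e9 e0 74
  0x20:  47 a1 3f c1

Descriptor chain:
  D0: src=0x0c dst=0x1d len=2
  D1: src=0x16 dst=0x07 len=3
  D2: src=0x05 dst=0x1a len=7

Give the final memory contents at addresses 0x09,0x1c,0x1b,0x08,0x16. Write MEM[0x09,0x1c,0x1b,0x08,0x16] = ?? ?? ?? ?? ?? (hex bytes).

[0] 0x0c->0x1d len=2 : 24 a1
[1] 0x16->0x07 len=3 : 78 62 99
[2] 0x05->0x1a len=7 : d0 3a 78 62 99 59 35
query mem[0x09]=0x99, mem[0x1c]=0x78, mem[0x1b]=0x3a, mem[0x08]=0x62, mem[0x16]=0x78

MEM[0x09,0x1c,0x1b,0x08,0x16] = 99 78 3a 62 78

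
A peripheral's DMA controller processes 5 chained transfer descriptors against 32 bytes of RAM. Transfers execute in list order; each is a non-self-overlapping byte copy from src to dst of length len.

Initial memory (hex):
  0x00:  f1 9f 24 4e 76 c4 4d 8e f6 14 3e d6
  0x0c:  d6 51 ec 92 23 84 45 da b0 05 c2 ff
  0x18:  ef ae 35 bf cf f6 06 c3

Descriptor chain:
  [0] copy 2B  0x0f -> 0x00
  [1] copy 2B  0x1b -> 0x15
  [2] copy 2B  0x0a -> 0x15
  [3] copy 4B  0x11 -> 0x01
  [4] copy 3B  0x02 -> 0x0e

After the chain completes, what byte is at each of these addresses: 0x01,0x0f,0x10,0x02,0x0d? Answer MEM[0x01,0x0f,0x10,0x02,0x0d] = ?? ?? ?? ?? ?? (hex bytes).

D0: mem[0x00..0x01] <- [92 23]
D1: mem[0x15..0x16] <- [bf cf]
D2: mem[0x15..0x16] <- [3e d6]
D3: mem[0x01..0x04] <- [84 45 da b0]
D4: mem[0x0e..0x10] <- [45 da b0]
query mem[0x01]=0x84, mem[0x0f]=0xda, mem[0x10]=0xb0, mem[0x02]=0x45, mem[0x0d]=0x51

MEM[0x01,0x0f,0x10,0x02,0x0d] = 84 da b0 45 51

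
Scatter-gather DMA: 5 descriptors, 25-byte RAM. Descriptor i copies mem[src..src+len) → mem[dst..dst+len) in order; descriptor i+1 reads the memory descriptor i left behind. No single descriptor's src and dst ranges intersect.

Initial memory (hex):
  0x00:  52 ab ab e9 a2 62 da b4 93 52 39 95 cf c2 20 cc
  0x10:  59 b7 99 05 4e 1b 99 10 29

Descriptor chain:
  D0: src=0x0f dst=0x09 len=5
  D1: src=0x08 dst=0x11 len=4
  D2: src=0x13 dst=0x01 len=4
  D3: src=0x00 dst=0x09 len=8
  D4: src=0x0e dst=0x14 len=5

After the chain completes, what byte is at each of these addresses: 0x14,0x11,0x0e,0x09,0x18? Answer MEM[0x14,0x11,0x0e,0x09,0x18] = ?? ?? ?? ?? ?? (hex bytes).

MEM[0x14,0x11,0x0e,0x09,0x18] = 62 93 62 52 cc

#0 dst[0x09+5] := {0xcc,0x59,0xb7,0x99,0x05}
#1 dst[0x11+4] := {0x93,0xcc,0x59,0xb7}
#2 dst[0x01+4] := {0x59,0xb7,0x1b,0x99}
#3 dst[0x09+8] := {0x52,0x59,0xb7,0x1b,0x99,0x62,0xda,0xb4}
#4 dst[0x14+5] := {0x62,0xda,0xb4,0x93,0xcc}
query mem[0x14]=0x62, mem[0x11]=0x93, mem[0x0e]=0x62, mem[0x09]=0x52, mem[0x18]=0xcc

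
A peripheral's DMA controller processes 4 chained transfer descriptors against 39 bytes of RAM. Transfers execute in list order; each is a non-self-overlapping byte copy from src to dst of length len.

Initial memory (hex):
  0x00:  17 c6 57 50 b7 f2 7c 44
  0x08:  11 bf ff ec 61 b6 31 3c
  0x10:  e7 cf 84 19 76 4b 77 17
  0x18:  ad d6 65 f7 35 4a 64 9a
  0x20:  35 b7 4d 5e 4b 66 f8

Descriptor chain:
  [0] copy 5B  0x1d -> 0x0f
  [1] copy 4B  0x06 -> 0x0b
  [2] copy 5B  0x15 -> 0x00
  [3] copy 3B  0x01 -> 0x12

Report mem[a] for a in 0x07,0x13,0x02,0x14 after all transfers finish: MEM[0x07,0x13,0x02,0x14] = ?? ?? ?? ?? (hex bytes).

D0: mem[0x0f..0x13] <- [4a 64 9a 35 b7]
D1: mem[0x0b..0x0e] <- [7c 44 11 bf]
D2: mem[0x00..0x04] <- [4b 77 17 ad d6]
D3: mem[0x12..0x14] <- [77 17 ad]
query mem[0x07]=0x44, mem[0x13]=0x17, mem[0x02]=0x17, mem[0x14]=0xad

MEM[0x07,0x13,0x02,0x14] = 44 17 17 ad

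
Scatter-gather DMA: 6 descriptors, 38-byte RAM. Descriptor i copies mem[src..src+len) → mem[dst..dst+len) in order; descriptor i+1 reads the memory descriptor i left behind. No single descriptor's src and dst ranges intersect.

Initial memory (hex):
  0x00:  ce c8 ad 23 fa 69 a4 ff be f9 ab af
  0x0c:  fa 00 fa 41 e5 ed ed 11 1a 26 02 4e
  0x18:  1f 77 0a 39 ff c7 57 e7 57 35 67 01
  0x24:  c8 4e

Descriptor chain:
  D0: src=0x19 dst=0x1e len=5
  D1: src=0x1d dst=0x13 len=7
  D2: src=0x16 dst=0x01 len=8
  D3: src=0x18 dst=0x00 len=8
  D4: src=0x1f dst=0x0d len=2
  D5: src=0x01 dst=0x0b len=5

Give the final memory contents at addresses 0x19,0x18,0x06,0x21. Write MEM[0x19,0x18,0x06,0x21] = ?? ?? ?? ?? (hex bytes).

D0: mem[0x1e..0x22] <- [77 0a 39 ff c7]
D1: mem[0x13..0x19] <- [c7 77 0a 39 ff c7 01]
D2: mem[0x01..0x08] <- [39 ff c7 01 0a 39 ff c7]
D3: mem[0x00..0x07] <- [c7 01 0a 39 ff c7 77 0a]
D4: mem[0x0d..0x0e] <- [0a 39]
D5: mem[0x0b..0x0f] <- [01 0a 39 ff c7]
query mem[0x19]=0x01, mem[0x18]=0xc7, mem[0x06]=0x77, mem[0x21]=0xff

MEM[0x19,0x18,0x06,0x21] = 01 c7 77 ff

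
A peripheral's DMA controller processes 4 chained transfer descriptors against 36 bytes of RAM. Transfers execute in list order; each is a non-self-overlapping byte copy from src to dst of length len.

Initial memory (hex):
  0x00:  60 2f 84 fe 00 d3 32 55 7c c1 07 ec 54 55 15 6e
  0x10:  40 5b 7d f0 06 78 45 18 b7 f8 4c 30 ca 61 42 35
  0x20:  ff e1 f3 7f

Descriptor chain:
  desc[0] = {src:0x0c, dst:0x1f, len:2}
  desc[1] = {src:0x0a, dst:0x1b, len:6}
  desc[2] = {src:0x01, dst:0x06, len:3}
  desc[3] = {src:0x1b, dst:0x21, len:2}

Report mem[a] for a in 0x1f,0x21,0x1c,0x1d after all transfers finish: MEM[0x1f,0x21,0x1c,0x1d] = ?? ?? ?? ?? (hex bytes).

[0] 0x0c->0x1f len=2 : 54 55
[1] 0x0a->0x1b len=6 : 07 ec 54 55 15 6e
[2] 0x01->0x06 len=3 : 2f 84 fe
[3] 0x1b->0x21 len=2 : 07 ec
query mem[0x1f]=0x15, mem[0x21]=0x07, mem[0x1c]=0xec, mem[0x1d]=0x54

MEM[0x1f,0x21,0x1c,0x1d] = 15 07 ec 54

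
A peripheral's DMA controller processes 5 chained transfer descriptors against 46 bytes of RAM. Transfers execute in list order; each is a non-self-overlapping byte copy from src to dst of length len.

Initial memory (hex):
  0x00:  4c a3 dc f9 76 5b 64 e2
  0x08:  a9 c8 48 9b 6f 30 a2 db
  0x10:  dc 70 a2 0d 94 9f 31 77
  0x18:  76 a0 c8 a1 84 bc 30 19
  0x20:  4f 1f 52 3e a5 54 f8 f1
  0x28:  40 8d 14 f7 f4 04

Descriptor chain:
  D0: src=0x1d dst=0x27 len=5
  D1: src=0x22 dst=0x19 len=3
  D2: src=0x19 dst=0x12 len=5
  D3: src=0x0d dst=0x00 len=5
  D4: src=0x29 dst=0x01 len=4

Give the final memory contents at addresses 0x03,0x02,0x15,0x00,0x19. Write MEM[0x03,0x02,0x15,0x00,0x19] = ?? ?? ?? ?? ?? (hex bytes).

MEM[0x03,0x02,0x15,0x00,0x19] = 1f 4f 84 30 52

D0: mem[0x27..0x2b] <- [bc 30 19 4f 1f]
D1: mem[0x19..0x1b] <- [52 3e a5]
D2: mem[0x12..0x16] <- [52 3e a5 84 bc]
D3: mem[0x00..0x04] <- [30 a2 db dc 70]
D4: mem[0x01..0x04] <- [19 4f 1f f4]
query mem[0x03]=0x1f, mem[0x02]=0x4f, mem[0x15]=0x84, mem[0x00]=0x30, mem[0x19]=0x52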